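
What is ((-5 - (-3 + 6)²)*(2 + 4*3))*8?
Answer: -1568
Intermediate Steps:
((-5 - (-3 + 6)²)*(2 + 4*3))*8 = ((-5 - 1*3²)*(2 + 12))*8 = ((-5 - 1*9)*14)*8 = ((-5 - 9)*14)*8 = -14*14*8 = -196*8 = -1568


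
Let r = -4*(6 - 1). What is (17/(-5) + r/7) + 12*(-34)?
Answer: -14499/35 ≈ -414.26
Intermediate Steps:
r = -20 (r = -4*5 = -20)
(17/(-5) + r/7) + 12*(-34) = (17/(-5) - 20/7) + 12*(-34) = (17*(-⅕) - 20*⅐) - 408 = (-17/5 - 20/7) - 408 = -219/35 - 408 = -14499/35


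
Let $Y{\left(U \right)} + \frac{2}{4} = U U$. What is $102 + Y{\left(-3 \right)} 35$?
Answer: $\frac{799}{2} \approx 399.5$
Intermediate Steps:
$Y{\left(U \right)} = - \frac{1}{2} + U^{2}$ ($Y{\left(U \right)} = - \frac{1}{2} + U U = - \frac{1}{2} + U^{2}$)
$102 + Y{\left(-3 \right)} 35 = 102 + \left(- \frac{1}{2} + \left(-3\right)^{2}\right) 35 = 102 + \left(- \frac{1}{2} + 9\right) 35 = 102 + \frac{17}{2} \cdot 35 = 102 + \frac{595}{2} = \frac{799}{2}$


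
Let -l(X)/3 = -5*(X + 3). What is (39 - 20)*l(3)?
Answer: 1710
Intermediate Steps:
l(X) = 45 + 15*X (l(X) = -(-15)*(X + 3) = -(-15)*(3 + X) = -3*(-15 - 5*X) = 45 + 15*X)
(39 - 20)*l(3) = (39 - 20)*(45 + 15*3) = 19*(45 + 45) = 19*90 = 1710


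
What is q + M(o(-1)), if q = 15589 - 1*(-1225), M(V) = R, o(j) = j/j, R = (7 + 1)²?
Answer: 16878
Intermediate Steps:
R = 64 (R = 8² = 64)
o(j) = 1
M(V) = 64
q = 16814 (q = 15589 + 1225 = 16814)
q + M(o(-1)) = 16814 + 64 = 16878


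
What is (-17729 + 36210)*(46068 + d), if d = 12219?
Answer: 1077202047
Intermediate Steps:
(-17729 + 36210)*(46068 + d) = (-17729 + 36210)*(46068 + 12219) = 18481*58287 = 1077202047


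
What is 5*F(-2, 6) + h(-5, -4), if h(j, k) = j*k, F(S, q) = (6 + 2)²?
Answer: 340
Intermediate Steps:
F(S, q) = 64 (F(S, q) = 8² = 64)
5*F(-2, 6) + h(-5, -4) = 5*64 - 5*(-4) = 320 + 20 = 340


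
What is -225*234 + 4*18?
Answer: -52578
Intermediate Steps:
-225*234 + 4*18 = -52650 + 72 = -52578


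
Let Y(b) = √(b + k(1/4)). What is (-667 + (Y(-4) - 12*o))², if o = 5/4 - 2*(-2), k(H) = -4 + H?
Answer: (1460 - I*√31)²/4 ≈ 5.3289e+5 - 4064.5*I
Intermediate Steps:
o = 21/4 (o = 5*(¼) + 4 = 5/4 + 4 = 21/4 ≈ 5.2500)
Y(b) = √(-15/4 + b) (Y(b) = √(b + (-4 + 1/4)) = √(b + (-4 + ¼)) = √(b - 15/4) = √(-15/4 + b))
(-667 + (Y(-4) - 12*o))² = (-667 + (√(-15 + 4*(-4))/2 - 12*21/4))² = (-667 + (√(-15 - 16)/2 - 63))² = (-667 + (√(-31)/2 - 63))² = (-667 + ((I*√31)/2 - 63))² = (-667 + (I*√31/2 - 63))² = (-667 + (-63 + I*√31/2))² = (-730 + I*√31/2)²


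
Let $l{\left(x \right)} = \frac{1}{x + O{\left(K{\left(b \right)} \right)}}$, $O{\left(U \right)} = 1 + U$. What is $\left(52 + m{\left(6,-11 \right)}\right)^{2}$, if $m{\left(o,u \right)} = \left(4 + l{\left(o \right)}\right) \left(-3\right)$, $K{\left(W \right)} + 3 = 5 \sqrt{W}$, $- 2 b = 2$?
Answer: $\frac{2650159}{1681} + \frac{48840 i}{1681} \approx 1576.5 + 29.054 i$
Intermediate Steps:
$b = -1$ ($b = \left(- \frac{1}{2}\right) 2 = -1$)
$K{\left(W \right)} = -3 + 5 \sqrt{W}$
$l{\left(x \right)} = \frac{1}{-2 + x + 5 i}$ ($l{\left(x \right)} = \frac{1}{x - \left(2 - 5 i\right)} = \frac{1}{-2 + x + 5 i}$)
$m{\left(o,u \right)} = -12 - \frac{3}{-2 + o + 5 i}$ ($m{\left(o,u \right)} = \left(4 + \frac{1}{-2 + o + 5 i}\right) \left(-3\right) = -12 - \frac{3}{-2 + o + 5 i}$)
$\left(52 + m{\left(6,-11 \right)}\right)^{2} = \left(52 + \frac{3 \left(7 - 20 i - 24\right)}{-2 + 6 + 5 i}\right)^{2} = \left(52 + \frac{3 \left(7 - 20 i - 24\right)}{4 + 5 i}\right)^{2} = \left(52 + 3 \frac{4 - 5 i}{41} \left(-17 - 20 i\right)\right)^{2} = \left(52 + \frac{3 \left(-17 - 20 i\right) \left(4 - 5 i\right)}{41}\right)^{2}$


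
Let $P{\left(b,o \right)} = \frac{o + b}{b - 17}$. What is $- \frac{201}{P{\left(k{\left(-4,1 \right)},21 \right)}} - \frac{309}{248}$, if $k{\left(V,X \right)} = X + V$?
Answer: $\frac{165233}{744} \approx 222.09$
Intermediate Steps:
$k{\left(V,X \right)} = V + X$
$P{\left(b,o \right)} = \frac{b + o}{-17 + b}$
$- \frac{201}{P{\left(k{\left(-4,1 \right)},21 \right)}} - \frac{309}{248} = - \frac{201}{\frac{1}{-17 + \left(-4 + 1\right)} \left(\left(-4 + 1\right) + 21\right)} - \frac{309}{248} = - \frac{201}{\frac{1}{-17 - 3} \left(-3 + 21\right)} - \frac{309}{248} = - \frac{201}{\frac{1}{-20} \cdot 18} - \frac{309}{248} = - \frac{201}{\left(- \frac{1}{20}\right) 18} - \frac{309}{248} = - \frac{201}{- \frac{9}{10}} - \frac{309}{248} = \left(-201\right) \left(- \frac{10}{9}\right) - \frac{309}{248} = \frac{670}{3} - \frac{309}{248} = \frac{165233}{744}$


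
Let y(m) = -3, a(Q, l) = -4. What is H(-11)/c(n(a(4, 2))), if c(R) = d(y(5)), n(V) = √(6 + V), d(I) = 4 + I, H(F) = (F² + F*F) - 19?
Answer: 223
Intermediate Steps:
H(F) = -19 + 2*F² (H(F) = (F² + F²) - 19 = 2*F² - 19 = -19 + 2*F²)
c(R) = 1 (c(R) = 4 - 3 = 1)
H(-11)/c(n(a(4, 2))) = (-19 + 2*(-11)²)/1 = (-19 + 2*121)*1 = (-19 + 242)*1 = 223*1 = 223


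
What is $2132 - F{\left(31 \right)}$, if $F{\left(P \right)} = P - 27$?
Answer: $2128$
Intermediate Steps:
$F{\left(P \right)} = -27 + P$ ($F{\left(P \right)} = P - 27 = -27 + P$)
$2132 - F{\left(31 \right)} = 2132 - \left(-27 + 31\right) = 2132 - 4 = 2128$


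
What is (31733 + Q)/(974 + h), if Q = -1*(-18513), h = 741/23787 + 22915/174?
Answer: 23107230972/508503739 ≈ 45.442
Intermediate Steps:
h = 60578671/459882 (h = 741*(1/23787) + 22915*(1/174) = 247/7929 + 22915/174 = 60578671/459882 ≈ 131.73)
Q = 18513
(31733 + Q)/(974 + h) = (31733 + 18513)/(974 + 60578671/459882) = 50246/(508503739/459882) = 50246*(459882/508503739) = 23107230972/508503739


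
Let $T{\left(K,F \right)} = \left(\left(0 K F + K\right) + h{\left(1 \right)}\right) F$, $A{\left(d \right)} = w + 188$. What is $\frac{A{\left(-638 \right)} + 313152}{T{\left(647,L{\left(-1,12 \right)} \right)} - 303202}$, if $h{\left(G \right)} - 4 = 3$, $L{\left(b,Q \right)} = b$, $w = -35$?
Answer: $- \frac{313305}{303856} \approx -1.0311$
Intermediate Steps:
$h{\left(G \right)} = 7$ ($h{\left(G \right)} = 4 + 3 = 7$)
$A{\left(d \right)} = 153$ ($A{\left(d \right)} = -35 + 188 = 153$)
$T{\left(K,F \right)} = F \left(7 + K\right)$ ($T{\left(K,F \right)} = \left(\left(0 K F + K\right) + 7\right) F = \left(\left(0 F + K\right) + 7\right) F = \left(\left(0 + K\right) + 7\right) F = \left(K + 7\right) F = \left(7 + K\right) F = F \left(7 + K\right)$)
$\frac{A{\left(-638 \right)} + 313152}{T{\left(647,L{\left(-1,12 \right)} \right)} - 303202} = \frac{153 + 313152}{- (7 + 647) - 303202} = \frac{313305}{\left(-1\right) 654 - 303202} = \frac{313305}{-654 - 303202} = \frac{313305}{-303856} = 313305 \left(- \frac{1}{303856}\right) = - \frac{313305}{303856}$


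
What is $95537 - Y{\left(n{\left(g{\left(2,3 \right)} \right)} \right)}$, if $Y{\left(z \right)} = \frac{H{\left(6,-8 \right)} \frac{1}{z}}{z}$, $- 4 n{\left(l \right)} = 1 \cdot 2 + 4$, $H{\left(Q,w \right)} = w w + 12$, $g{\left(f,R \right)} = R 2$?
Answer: $\frac{859529}{9} \approx 95503.0$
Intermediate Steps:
$g{\left(f,R \right)} = 2 R$
$H{\left(Q,w \right)} = 12 + w^{2}$ ($H{\left(Q,w \right)} = w^{2} + 12 = 12 + w^{2}$)
$n{\left(l \right)} = - \frac{3}{2}$ ($n{\left(l \right)} = - \frac{1 \cdot 2 + 4}{4} = - \frac{2 + 4}{4} = \left(- \frac{1}{4}\right) 6 = - \frac{3}{2}$)
$Y{\left(z \right)} = \frac{76}{z^{2}}$ ($Y{\left(z \right)} = \frac{\left(12 + \left(-8\right)^{2}\right) \frac{1}{z}}{z} = \frac{\left(12 + 64\right) \frac{1}{z}}{z} = \frac{76 \frac{1}{z}}{z} = \frac{76}{z^{2}}$)
$95537 - Y{\left(n{\left(g{\left(2,3 \right)} \right)} \right)} = 95537 - \frac{76}{\frac{9}{4}} = 95537 - 76 \cdot \frac{4}{9} = 95537 - \frac{304}{9} = \frac{859529}{9}$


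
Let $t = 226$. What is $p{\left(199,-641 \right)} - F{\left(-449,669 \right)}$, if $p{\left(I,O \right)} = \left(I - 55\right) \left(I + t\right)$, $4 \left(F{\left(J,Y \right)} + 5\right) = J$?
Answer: $\frac{245269}{4} \approx 61317.0$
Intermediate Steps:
$F{\left(J,Y \right)} = -5 + \frac{J}{4}$
$p{\left(I,O \right)} = \left(-55 + I\right) \left(226 + I\right)$ ($p{\left(I,O \right)} = \left(I - 55\right) \left(I + 226\right) = \left(-55 + I\right) \left(226 + I\right)$)
$p{\left(199,-641 \right)} - F{\left(-449,669 \right)} = \left(-12430 + 199^{2} + 171 \cdot 199\right) - \left(-5 + \frac{1}{4} \left(-449\right)\right) = \left(-12430 + 39601 + 34029\right) - \left(-5 - \frac{449}{4}\right) = 61200 - - \frac{469}{4} = 61200 + \frac{469}{4} = \frac{245269}{4}$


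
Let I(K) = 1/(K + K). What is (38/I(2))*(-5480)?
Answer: -832960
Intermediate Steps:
I(K) = 1/(2*K)
(38/I(2))*(-5480) = (38/(((½)/2)))*(-5480) = (38/(((½)*(½))))*(-5480) = (38/(¼))*(-5480) = (38*4)*(-5480) = 152*(-5480) = -832960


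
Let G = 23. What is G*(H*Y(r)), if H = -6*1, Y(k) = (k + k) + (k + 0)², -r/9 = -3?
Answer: -108054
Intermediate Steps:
r = 27 (r = -9*(-3) = 27)
Y(k) = k² + 2*k (Y(k) = 2*k + k² = k² + 2*k)
H = -6
G*(H*Y(r)) = 23*(-162*(2 + 27)) = 23*(-162*29) = 23*(-6*783) = 23*(-4698) = -108054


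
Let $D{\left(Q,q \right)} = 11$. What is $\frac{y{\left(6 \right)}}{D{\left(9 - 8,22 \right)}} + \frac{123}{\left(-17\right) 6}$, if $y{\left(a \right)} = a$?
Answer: $- \frac{247}{374} \approx -0.66043$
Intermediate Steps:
$\frac{y{\left(6 \right)}}{D{\left(9 - 8,22 \right)}} + \frac{123}{\left(-17\right) 6} = \frac{6}{11} + \frac{123}{\left(-17\right) 6} = 6 \cdot \frac{1}{11} + \frac{123}{-102} = \frac{6}{11} + 123 \left(- \frac{1}{102}\right) = \frac{6}{11} - \frac{41}{34} = - \frac{247}{374}$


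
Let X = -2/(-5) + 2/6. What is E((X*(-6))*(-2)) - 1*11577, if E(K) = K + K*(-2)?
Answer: -57929/5 ≈ -11586.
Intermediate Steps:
X = 11/15 (X = -2*(-⅕) + 2*(⅙) = ⅖ + ⅓ = 11/15 ≈ 0.73333)
E(K) = -K (E(K) = K - 2*K = -K)
E((X*(-6))*(-2)) - 1*11577 = -(11/15)*(-6)*(-2) - 1*11577 = -(-22)*(-2)/5 - 11577 = -1*44/5 - 11577 = -44/5 - 11577 = -57929/5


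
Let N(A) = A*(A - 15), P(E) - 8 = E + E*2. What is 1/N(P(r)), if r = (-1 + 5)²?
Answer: 1/2296 ≈ 0.00043554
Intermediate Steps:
r = 16 (r = 4² = 16)
P(E) = 8 + 3*E (P(E) = 8 + (E + E*2) = 8 + (E + 2*E) = 8 + 3*E)
N(A) = A*(-15 + A)
1/N(P(r)) = 1/((8 + 3*16)*(-15 + (8 + 3*16))) = 1/((8 + 48)*(-15 + (8 + 48))) = 1/(56*(-15 + 56)) = 1/(56*41) = 1/2296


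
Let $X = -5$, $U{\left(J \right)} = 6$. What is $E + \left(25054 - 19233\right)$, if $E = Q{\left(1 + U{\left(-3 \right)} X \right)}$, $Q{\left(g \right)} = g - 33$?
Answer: $5759$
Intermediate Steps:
$Q{\left(g \right)} = -33 + g$ ($Q{\left(g \right)} = g - 33 = -33 + g$)
$E = -62$ ($E = -33 + \left(1 + 6 \left(-5\right)\right) = -33 + \left(1 - 30\right) = -33 - 29 = -62$)
$E + \left(25054 - 19233\right) = -62 + \left(25054 - 19233\right) = -62 + 5821 = 5759$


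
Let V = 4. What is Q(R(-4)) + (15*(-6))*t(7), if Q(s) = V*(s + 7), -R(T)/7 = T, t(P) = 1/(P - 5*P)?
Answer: 2005/14 ≈ 143.21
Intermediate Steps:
t(P) = -1/(4*P) (t(P) = 1/(-4*P) = -1/(4*P))
R(T) = -7*T
Q(s) = 28 + 4*s (Q(s) = 4*(s + 7) = 4*(7 + s) = 28 + 4*s)
Q(R(-4)) + (15*(-6))*t(7) = (28 + 4*(-7*(-4))) + (15*(-6))*(-1/4/7) = (28 + 4*28) - (-45)/(2*7) = (28 + 112) - 90*(-1/28) = 140 + 45/14 = 2005/14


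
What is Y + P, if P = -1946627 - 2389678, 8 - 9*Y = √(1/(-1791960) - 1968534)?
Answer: -39026737/9 - I*√1580300040273301590/8063820 ≈ -4.3363e+6 - 155.89*I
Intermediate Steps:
Y = 8/9 - I*√1580300040273301590/8063820 (Y = 8/9 - √(1/(-1791960) - 1968534)/9 = 8/9 - √(-1/1791960 - 1968534)/9 = 8/9 - I*√1580300040273301590/8063820 ≈ 0.88889 - 155.89*I)
P = -4336305
Y + P = (8/9 - I*√1580300040273301590/8063820) - 4336305 = -39026737/9 - I*√1580300040273301590/8063820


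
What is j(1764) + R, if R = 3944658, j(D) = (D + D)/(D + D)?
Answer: 3944659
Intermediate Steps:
j(D) = 1 (j(D) = (2*D)/((2*D)) = (2*D)*(1/(2*D)) = 1)
j(1764) + R = 1 + 3944658 = 3944659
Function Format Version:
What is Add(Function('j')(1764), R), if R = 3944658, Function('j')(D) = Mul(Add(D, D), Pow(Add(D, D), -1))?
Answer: 3944659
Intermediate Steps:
Function('j')(D) = 1 (Function('j')(D) = Mul(Mul(2, D), Pow(Mul(2, D), -1)) = Mul(Mul(2, D), Mul(Rational(1, 2), Pow(D, -1))) = 1)
Add(Function('j')(1764), R) = Add(1, 3944658) = 3944659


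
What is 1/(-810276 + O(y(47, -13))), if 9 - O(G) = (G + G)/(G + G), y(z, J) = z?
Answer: -1/810268 ≈ -1.2342e-6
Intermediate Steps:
O(G) = 8 (O(G) = 9 - (G + G)/(G + G) = 9 - 2*G/(2*G) = 9 - 2*G*1/(2*G) = 9 - 1*1 = 9 - 1 = 8)
1/(-810276 + O(y(47, -13))) = 1/(-810276 + 8) = 1/(-810268) = -1/810268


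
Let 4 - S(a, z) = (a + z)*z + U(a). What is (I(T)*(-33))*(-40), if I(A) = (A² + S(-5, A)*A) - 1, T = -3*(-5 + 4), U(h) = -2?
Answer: 58080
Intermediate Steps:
S(a, z) = 6 - z*(a + z) (S(a, z) = 4 - ((a + z)*z - 2) = 4 - (z*(a + z) - 2) = 4 - (-2 + z*(a + z)) = 4 + (2 - z*(a + z)) = 6 - z*(a + z))
T = 3 (T = -3*(-1) = 3)
I(A) = -1 + A² + A*(6 - A² + 5*A) (I(A) = (A² + (6 - A² - 1*(-5)*A)*A) - 1 = (A² + (6 - A² + 5*A)*A) - 1 = (A² + A*(6 - A² + 5*A)) - 1 = -1 + A² + A*(6 - A² + 5*A))
(I(T)*(-33))*(-40) = ((-1 - 1*3³ + 6*3 + 6*3²)*(-33))*(-40) = ((-1 - 1*27 + 18 + 6*9)*(-33))*(-40) = ((-1 - 27 + 18 + 54)*(-33))*(-40) = (44*(-33))*(-40) = -1452*(-40) = 58080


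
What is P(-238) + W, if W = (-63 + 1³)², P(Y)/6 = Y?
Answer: 2416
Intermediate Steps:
P(Y) = 6*Y
W = 3844 (W = (-63 + 1)² = (-62)² = 3844)
P(-238) + W = 6*(-238) + 3844 = -1428 + 3844 = 2416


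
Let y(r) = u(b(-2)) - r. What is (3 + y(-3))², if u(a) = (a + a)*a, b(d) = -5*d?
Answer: 42436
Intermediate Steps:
u(a) = 2*a² (u(a) = (2*a)*a = 2*a²)
y(r) = 200 - r (y(r) = 2*(-5*(-2))² - r = 2*10² - r = 2*100 - r = 200 - r)
(3 + y(-3))² = (3 + (200 - 1*(-3)))² = (3 + (200 + 3))² = (3 + 203)² = 206² = 42436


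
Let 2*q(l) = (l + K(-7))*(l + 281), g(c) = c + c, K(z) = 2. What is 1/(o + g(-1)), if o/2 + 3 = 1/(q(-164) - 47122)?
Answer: -56599/452794 ≈ -0.12500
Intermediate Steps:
g(c) = 2*c
q(l) = (2 + l)*(281 + l)/2 (q(l) = ((l + 2)*(l + 281))/2 = ((2 + l)*(281 + l))/2 = (2 + l)*(281 + l)/2)
o = -339596/56599 (o = -6 + 2/((281 + (½)*(-164)² + (283/2)*(-164)) - 47122) = -6 + 2/((281 + (½)*26896 - 23206) - 47122) = -6 + 2/((281 + 13448 - 23206) - 47122) = -6 + 2/(-9477 - 47122) = -6 + 2/(-56599) = -6 + 2*(-1/56599) = -6 - 2/56599 = -339596/56599 ≈ -6.0000)
1/(o + g(-1)) = 1/(-339596/56599 + 2*(-1)) = 1/(-339596/56599 - 2) = 1/(-452794/56599) = -56599/452794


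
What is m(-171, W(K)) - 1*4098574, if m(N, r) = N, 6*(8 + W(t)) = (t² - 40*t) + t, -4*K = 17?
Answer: -4098745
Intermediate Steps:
K = -17/4 (K = -¼*17 = -17/4 ≈ -4.2500)
W(t) = -8 - 13*t/2 + t²/6 (W(t) = -8 + ((t² - 40*t) + t)/6 = -8 + (t² - 39*t)/6 = -8 + (-13*t/2 + t²/6) = -8 - 13*t/2 + t²/6)
m(-171, W(K)) - 1*4098574 = -171 - 1*4098574 = -171 - 4098574 = -4098745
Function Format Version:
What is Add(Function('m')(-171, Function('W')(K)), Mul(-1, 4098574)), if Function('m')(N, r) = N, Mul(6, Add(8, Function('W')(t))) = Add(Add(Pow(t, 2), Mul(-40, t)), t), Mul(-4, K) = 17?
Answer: -4098745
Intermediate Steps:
K = Rational(-17, 4) (K = Mul(Rational(-1, 4), 17) = Rational(-17, 4) ≈ -4.2500)
Function('W')(t) = Add(-8, Mul(Rational(-13, 2), t), Mul(Rational(1, 6), Pow(t, 2))) (Function('W')(t) = Add(-8, Mul(Rational(1, 6), Add(Add(Pow(t, 2), Mul(-40, t)), t))) = Add(-8, Mul(Rational(1, 6), Add(Pow(t, 2), Mul(-39, t)))) = Add(-8, Add(Mul(Rational(-13, 2), t), Mul(Rational(1, 6), Pow(t, 2)))) = Add(-8, Mul(Rational(-13, 2), t), Mul(Rational(1, 6), Pow(t, 2))))
Add(Function('m')(-171, Function('W')(K)), Mul(-1, 4098574)) = Add(-171, Mul(-1, 4098574)) = Add(-171, -4098574) = -4098745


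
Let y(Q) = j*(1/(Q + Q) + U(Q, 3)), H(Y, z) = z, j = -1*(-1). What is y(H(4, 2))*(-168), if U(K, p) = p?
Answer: -546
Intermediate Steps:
j = 1
y(Q) = 3 + 1/(2*Q) (y(Q) = 1*(1/(Q + Q) + 3) = 1*(1/(2*Q) + 3) = 1*(3 + 1/(2*Q)) = 3 + 1/(2*Q))
y(H(4, 2))*(-168) = (3 + (1/2)/2)*(-168) = (3 + (1/2)*(1/2))*(-168) = (3 + 1/4)*(-168) = (13/4)*(-168) = -546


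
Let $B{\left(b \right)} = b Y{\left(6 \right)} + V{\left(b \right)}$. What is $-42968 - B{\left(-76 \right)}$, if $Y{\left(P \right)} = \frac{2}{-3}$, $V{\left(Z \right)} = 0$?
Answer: $- \frac{129056}{3} \approx -43019.0$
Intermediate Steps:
$Y{\left(P \right)} = - \frac{2}{3}$ ($Y{\left(P \right)} = 2 \left(- \frac{1}{3}\right) = - \frac{2}{3}$)
$B{\left(b \right)} = - \frac{2 b}{3}$ ($B{\left(b \right)} = b \left(- \frac{2}{3}\right) + 0 = - \frac{2 b}{3} + 0 = - \frac{2 b}{3}$)
$-42968 - B{\left(-76 \right)} = -42968 - \left(- \frac{2}{3}\right) \left(-76\right) = -42968 - \frac{152}{3} = - \frac{129056}{3}$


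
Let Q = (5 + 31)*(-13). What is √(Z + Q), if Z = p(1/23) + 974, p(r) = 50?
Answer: 2*√139 ≈ 23.580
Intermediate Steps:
Z = 1024 (Z = 50 + 974 = 1024)
Q = -468 (Q = 36*(-13) = -468)
√(Z + Q) = √(1024 - 468) = √556 = 2*√139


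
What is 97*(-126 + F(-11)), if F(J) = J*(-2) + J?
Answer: -11155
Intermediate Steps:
F(J) = -J (F(J) = -2*J + J = -J)
97*(-126 + F(-11)) = 97*(-126 - 1*(-11)) = 97*(-126 + 11) = 97*(-115) = -11155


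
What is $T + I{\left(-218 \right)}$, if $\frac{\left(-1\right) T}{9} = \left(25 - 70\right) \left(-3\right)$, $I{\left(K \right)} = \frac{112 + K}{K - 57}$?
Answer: $- \frac{334019}{275} \approx -1214.6$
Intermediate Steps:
$I{\left(K \right)} = \frac{112 + K}{-57 + K}$
$T = -1215$ ($T = - 9 \left(25 - 70\right) \left(-3\right) = - 9 \left(\left(-45\right) \left(-3\right)\right) = \left(-9\right) 135 = -1215$)
$T + I{\left(-218 \right)} = -1215 + \frac{112 - 218}{-57 - 218} = -1215 + \frac{1}{-275} \left(-106\right) = -1215 - - \frac{106}{275} = -1215 + \frac{106}{275} = - \frac{334019}{275}$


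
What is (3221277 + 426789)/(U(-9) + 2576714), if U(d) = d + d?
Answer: 1824033/1288348 ≈ 1.4158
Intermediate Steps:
U(d) = 2*d
(3221277 + 426789)/(U(-9) + 2576714) = (3221277 + 426789)/(2*(-9) + 2576714) = 3648066/(-18 + 2576714) = 3648066/2576696 = 3648066*(1/2576696) = 1824033/1288348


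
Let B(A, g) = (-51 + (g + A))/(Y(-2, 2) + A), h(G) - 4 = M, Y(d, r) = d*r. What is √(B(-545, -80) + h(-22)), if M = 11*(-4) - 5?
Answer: I*√1465769/183 ≈ 6.6158*I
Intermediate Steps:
M = -49 (M = -44 - 5 = -49)
h(G) = -45 (h(G) = 4 - 49 = -45)
B(A, g) = (-51 + A + g)/(-4 + A) (B(A, g) = (-51 + (g + A))/(-2*2 + A) = (-51 + (A + g))/(-4 + A) = (-51 + A + g)/(-4 + A))
√(B(-545, -80) + h(-22)) = √((-51 - 545 - 80)/(-4 - 545) - 45) = √(-676/(-549) - 45) = √(-1/549*(-676) - 45) = √(676/549 - 45) = √(-24029/549) = I*√1465769/183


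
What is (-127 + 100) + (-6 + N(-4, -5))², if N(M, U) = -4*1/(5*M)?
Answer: 166/25 ≈ 6.6400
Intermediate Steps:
N(M, U) = -4/(5*M)
(-127 + 100) + (-6 + N(-4, -5))² = (-127 + 100) + (-6 - ⅘/(-4))² = -27 + (-6 - ⅘*(-¼))² = -27 + (-6 + ⅕)² = -27 + (-29/5)² = -27 + 841/25 = 166/25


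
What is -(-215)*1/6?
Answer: 215/6 ≈ 35.833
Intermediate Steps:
-(-215)*1/6 = -(-215)*1*(1/6) = -(-215)/6 = -43*(-5/6) = 215/6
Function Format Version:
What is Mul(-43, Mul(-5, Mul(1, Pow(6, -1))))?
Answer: Rational(215, 6) ≈ 35.833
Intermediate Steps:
Mul(-43, Mul(-5, Mul(1, Pow(6, -1)))) = Mul(-43, Mul(-5, Mul(1, Rational(1, 6)))) = Mul(-43, Mul(-5, Rational(1, 6))) = Mul(-43, Rational(-5, 6)) = Rational(215, 6)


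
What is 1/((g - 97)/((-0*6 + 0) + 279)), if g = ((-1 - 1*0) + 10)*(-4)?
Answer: -279/133 ≈ -2.0977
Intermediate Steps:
g = -36 (g = ((-1 + 0) + 10)*(-4) = (-1 + 10)*(-4) = 9*(-4) = -36)
1/((g - 97)/((-0*6 + 0) + 279)) = 1/((-36 - 97)/((-0*6 + 0) + 279)) = 1/(-133/((-6*0 + 0) + 279)) = 1/(-133/((0 + 0) + 279)) = 1/(-133/(0 + 279)) = 1/(-133/279) = -279/133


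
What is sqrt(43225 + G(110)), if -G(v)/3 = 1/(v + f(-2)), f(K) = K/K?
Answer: 2*sqrt(14793747)/37 ≈ 207.91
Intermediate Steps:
f(K) = 1
G(v) = -3/(1 + v) (G(v) = -3/(v + 1) = -3/(1 + v))
sqrt(43225 + G(110)) = sqrt(43225 - 3/(1 + 110)) = sqrt(43225 - 3/111) = sqrt(43225 - 3*1/111) = sqrt(43225 - 1/37) = sqrt(1599324/37) = 2*sqrt(14793747)/37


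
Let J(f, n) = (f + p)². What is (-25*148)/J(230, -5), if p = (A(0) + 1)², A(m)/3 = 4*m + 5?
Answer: -925/59049 ≈ -0.015665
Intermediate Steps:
A(m) = 15 + 12*m (A(m) = 3*(4*m + 5) = 3*(5 + 4*m) = 15 + 12*m)
p = 256 (p = ((15 + 12*0) + 1)² = ((15 + 0) + 1)² = (15 + 1)² = 16² = 256)
J(f, n) = (256 + f)² (J(f, n) = (f + 256)² = (256 + f)²)
(-25*148)/J(230, -5) = (-25*148)/((256 + 230)²) = -3700/(486²) = -3700/236196 = -3700*1/236196 = -925/59049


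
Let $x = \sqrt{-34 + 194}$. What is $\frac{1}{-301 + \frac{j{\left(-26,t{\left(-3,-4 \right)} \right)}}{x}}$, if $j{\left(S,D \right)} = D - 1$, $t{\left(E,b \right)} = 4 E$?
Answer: $- \frac{48160}{14495991} + \frac{52 \sqrt{10}}{14495991} \approx -0.003311$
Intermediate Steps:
$j{\left(S,D \right)} = -1 + D$
$x = 4 \sqrt{10}$ ($x = \sqrt{160} = 4 \sqrt{10} \approx 12.649$)
$\frac{1}{-301 + \frac{j{\left(-26,t{\left(-3,-4 \right)} \right)}}{x}} = \frac{1}{-301 + \frac{-1 + 4 \left(-3\right)}{4 \sqrt{10}}} = \frac{1}{-301 + \left(-1 - 12\right) \frac{\sqrt{10}}{40}} = \frac{1}{-301 - 13 \frac{\sqrt{10}}{40}} = \frac{1}{-301 - \frac{13 \sqrt{10}}{40}}$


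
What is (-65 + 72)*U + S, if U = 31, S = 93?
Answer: 310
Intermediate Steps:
(-65 + 72)*U + S = (-65 + 72)*31 + 93 = 7*31 + 93 = 217 + 93 = 310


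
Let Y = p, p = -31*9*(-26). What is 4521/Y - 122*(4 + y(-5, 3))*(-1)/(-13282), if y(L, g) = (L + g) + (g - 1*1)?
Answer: 9417995/16057938 ≈ 0.58650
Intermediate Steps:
y(L, g) = -1 + L + 2*g (y(L, g) = (L + g) + (g - 1) = (L + g) + (-1 + g) = -1 + L + 2*g)
p = 7254 (p = -279*(-26) = 7254)
Y = 7254
4521/Y - 122*(4 + y(-5, 3))*(-1)/(-13282) = 4521/7254 - 122*(4 + (-1 - 5 + 2*3))*(-1)/(-13282) = 4521*(1/7254) - 122*(4 + (-1 - 5 + 6))*(-1)*(-1/13282) = 1507/2418 - 122*(4 + 0)*(-1)*(-1/13282) = 1507/2418 - 488*(-1)*(-1/13282) = 1507/2418 - 122*(-4)*(-1/13282) = 1507/2418 + 488*(-1/13282) = 1507/2418 - 244/6641 = 9417995/16057938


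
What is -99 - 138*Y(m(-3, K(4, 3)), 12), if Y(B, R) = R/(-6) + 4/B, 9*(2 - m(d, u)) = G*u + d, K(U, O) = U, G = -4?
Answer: 1581/37 ≈ 42.730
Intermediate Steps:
m(d, u) = 2 - d/9 + 4*u/9 (m(d, u) = 2 - (-4*u + d)/9 = 2 - (d - 4*u)/9 = 2 + (-d/9 + 4*u/9) = 2 - d/9 + 4*u/9)
Y(B, R) = 4/B - R/6 (Y(B, R) = R*(-1/6) + 4/B = -R/6 + 4/B = 4/B - R/6)
-99 - 138*Y(m(-3, K(4, 3)), 12) = -99 - 138*(4/(2 - 1/9*(-3) + (4/9)*4) - 1/6*12) = -99 - 138*(4/(2 + 1/3 + 16/9) - 2) = -99 - 138*(4/(37/9) - 2) = -99 - 138*(4*(9/37) - 2) = -99 - 138*(36/37 - 2) = -99 - 138*(-38/37) = -99 + 5244/37 = 1581/37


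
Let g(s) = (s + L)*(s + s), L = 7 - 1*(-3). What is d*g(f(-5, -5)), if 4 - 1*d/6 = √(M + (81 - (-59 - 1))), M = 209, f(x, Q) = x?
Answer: -1200 + 1500*√14 ≈ 4412.5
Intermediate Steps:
L = 10 (L = 7 + 3 = 10)
g(s) = 2*s*(10 + s) (g(s) = (s + 10)*(s + s) = (10 + s)*(2*s) = 2*s*(10 + s))
d = 24 - 30*√14 (d = 24 - 6*√(209 + (81 - (-59 - 1))) = 24 - 6*√(209 + (81 - 1*(-60))) = 24 - 6*√(209 + (81 + 60)) = 24 - 6*√(209 + 141) = 24 - 30*√14 ≈ -88.250)
d*g(f(-5, -5)) = (24 - 30*√14)*(2*(-5)*(10 - 5)) = (24 - 30*√14)*(2*(-5)*5) = (24 - 30*√14)*(-50) = -1200 + 1500*√14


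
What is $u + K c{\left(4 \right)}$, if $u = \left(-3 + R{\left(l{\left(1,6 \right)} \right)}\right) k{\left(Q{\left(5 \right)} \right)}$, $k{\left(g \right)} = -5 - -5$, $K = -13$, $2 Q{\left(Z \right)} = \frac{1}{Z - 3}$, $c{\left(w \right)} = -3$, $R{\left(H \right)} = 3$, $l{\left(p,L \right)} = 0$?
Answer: $39$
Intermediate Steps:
$Q{\left(Z \right)} = \frac{1}{2 \left(-3 + Z\right)}$ ($Q{\left(Z \right)} = \frac{1}{2 \left(Z - 3\right)} = \frac{1}{2 \left(-3 + Z\right)}$)
$k{\left(g \right)} = 0$ ($k{\left(g \right)} = -5 + 5 = 0$)
$u = 0$ ($u = \left(-3 + 3\right) 0 = 0 \cdot 0 = 0$)
$u + K c{\left(4 \right)} = 0 - -39 = 0 + 39 = 39$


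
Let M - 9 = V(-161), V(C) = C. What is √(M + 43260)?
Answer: 2*√10777 ≈ 207.62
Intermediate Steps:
M = -152 (M = 9 - 161 = -152)
√(M + 43260) = √(-152 + 43260) = √43108 = 2*√10777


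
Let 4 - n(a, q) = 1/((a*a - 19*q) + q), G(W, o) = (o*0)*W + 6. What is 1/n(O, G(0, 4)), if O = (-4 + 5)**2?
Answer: 107/429 ≈ 0.24942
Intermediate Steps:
G(W, o) = 6 (G(W, o) = 0*W + 6 = 0 + 6 = 6)
O = 1 (O = 1**2 = 1)
n(a, q) = 4 - 1/(a**2 - 18*q) (n(a, q) = 4 - 1/((a*a - 19*q) + q) = 4 - 1/((a**2 - 19*q) + q) = 4 - 1/(a**2 - 18*q))
1/n(O, G(0, 4)) = 1/((-1 - 72*6 + 4*1**2)/(1**2 - 18*6)) = 1/((-1 - 432 + 4*1)/(1 - 108)) = 1/((-1 - 432 + 4)/(-107)) = 1/(-1/107*(-429)) = 1/(429/107) = 107/429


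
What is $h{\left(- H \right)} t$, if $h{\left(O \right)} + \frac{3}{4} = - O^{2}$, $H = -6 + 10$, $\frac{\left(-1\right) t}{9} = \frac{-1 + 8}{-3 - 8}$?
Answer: $- \frac{4221}{44} \approx -95.932$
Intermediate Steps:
$t = \frac{63}{11}$ ($t = - 9 \frac{-1 + 8}{-3 - 8} = - 9 \frac{7}{-11} = - 9 \cdot 7 \left(- \frac{1}{11}\right) = \left(-9\right) \left(- \frac{7}{11}\right) = \frac{63}{11} \approx 5.7273$)
$H = 4$
$h{\left(O \right)} = - \frac{3}{4} - O^{2}$
$h{\left(- H \right)} t = \left(- \frac{3}{4} - \left(\left(-1\right) 4\right)^{2}\right) \frac{63}{11} = \left(- \frac{3}{4} - \left(-4\right)^{2}\right) \frac{63}{11} = \left(- \frac{3}{4} - 16\right) \frac{63}{11} = \left(- \frac{67}{4}\right) \frac{63}{11} = - \frac{4221}{44}$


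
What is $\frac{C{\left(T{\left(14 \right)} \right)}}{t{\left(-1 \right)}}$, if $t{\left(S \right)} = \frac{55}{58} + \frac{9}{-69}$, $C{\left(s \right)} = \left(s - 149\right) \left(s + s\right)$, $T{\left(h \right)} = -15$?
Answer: $\frac{6563280}{1091} \approx 6015.8$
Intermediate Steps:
$C{\left(s \right)} = 2 s \left(-149 + s\right)$ ($C{\left(s \right)} = \left(-149 + s\right) 2 s = 2 s \left(-149 + s\right)$)
$t{\left(S \right)} = \frac{1091}{1334}$ ($t{\left(S \right)} = 55 \cdot \frac{1}{58} + 9 \left(- \frac{1}{69}\right) = \frac{55}{58} - \frac{3}{23} = \frac{1091}{1334}$)
$\frac{C{\left(T{\left(14 \right)} \right)}}{t{\left(-1 \right)}} = \frac{2 \left(-15\right) \left(-149 - 15\right)}{\frac{1091}{1334}} = 2 \left(-15\right) \left(-164\right) \frac{1334}{1091} = 4920 \cdot \frac{1334}{1091} = \frac{6563280}{1091}$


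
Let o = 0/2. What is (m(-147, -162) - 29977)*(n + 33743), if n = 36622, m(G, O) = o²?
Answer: -2109331605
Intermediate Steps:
o = 0 (o = 0*(½) = 0)
m(G, O) = 0 (m(G, O) = 0² = 0)
(m(-147, -162) - 29977)*(n + 33743) = (0 - 29977)*(36622 + 33743) = -29977*70365 = -2109331605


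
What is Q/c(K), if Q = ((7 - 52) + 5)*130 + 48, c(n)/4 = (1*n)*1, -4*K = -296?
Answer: -644/37 ≈ -17.405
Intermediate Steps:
K = 74 (K = -1/4*(-296) = 74)
c(n) = 4*n (c(n) = 4*((1*n)*1) = 4*(n*1) = 4*n)
Q = -5152 (Q = (-45 + 5)*130 + 48 = -40*130 + 48 = -5200 + 48 = -5152)
Q/c(K) = -5152/(4*74) = -5152/296 = -5152*1/296 = -644/37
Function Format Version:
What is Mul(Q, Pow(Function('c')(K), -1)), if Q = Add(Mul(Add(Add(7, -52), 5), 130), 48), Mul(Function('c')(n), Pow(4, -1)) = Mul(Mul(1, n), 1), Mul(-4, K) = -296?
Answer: Rational(-644, 37) ≈ -17.405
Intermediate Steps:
K = 74 (K = Mul(Rational(-1, 4), -296) = 74)
Function('c')(n) = Mul(4, n) (Function('c')(n) = Mul(4, Mul(Mul(1, n), 1)) = Mul(4, Mul(n, 1)) = Mul(4, n))
Q = -5152 (Q = Add(Mul(Add(-45, 5), 130), 48) = Add(Mul(-40, 130), 48) = Add(-5200, 48) = -5152)
Mul(Q, Pow(Function('c')(K), -1)) = Mul(-5152, Pow(Mul(4, 74), -1)) = Mul(-5152, Pow(296, -1)) = Mul(-5152, Rational(1, 296)) = Rational(-644, 37)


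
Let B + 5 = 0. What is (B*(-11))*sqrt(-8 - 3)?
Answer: 55*I*sqrt(11) ≈ 182.41*I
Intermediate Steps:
B = -5 (B = -5 + 0 = -5)
(B*(-11))*sqrt(-8 - 3) = (-5*(-11))*sqrt(-8 - 3) = 55*sqrt(-11) = 55*(I*sqrt(11)) = 55*I*sqrt(11)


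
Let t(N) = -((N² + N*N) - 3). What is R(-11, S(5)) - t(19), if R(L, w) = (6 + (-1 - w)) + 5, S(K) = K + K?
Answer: 719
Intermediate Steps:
S(K) = 2*K
t(N) = 3 - 2*N² (t(N) = -((N² + N²) - 3) = -(2*N² - 3) = -(-3 + 2*N²) = 3 - 2*N²)
R(L, w) = 10 - w (R(L, w) = (5 - w) + 5 = 10 - w)
R(-11, S(5)) - t(19) = (10 - 2*5) - (3 - 2*19²) = (10 - 1*10) - (3 - 2*361) = (10 - 10) - (3 - 722) = 0 - 1*(-719) = 0 + 719 = 719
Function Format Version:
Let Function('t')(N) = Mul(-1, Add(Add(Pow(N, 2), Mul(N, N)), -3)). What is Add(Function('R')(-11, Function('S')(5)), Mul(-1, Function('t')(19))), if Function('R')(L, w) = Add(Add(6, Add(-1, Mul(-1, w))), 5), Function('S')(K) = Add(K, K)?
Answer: 719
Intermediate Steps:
Function('S')(K) = Mul(2, K)
Function('t')(N) = Add(3, Mul(-2, Pow(N, 2))) (Function('t')(N) = Mul(-1, Add(Add(Pow(N, 2), Pow(N, 2)), -3)) = Mul(-1, Add(Mul(2, Pow(N, 2)), -3)) = Mul(-1, Add(-3, Mul(2, Pow(N, 2)))) = Add(3, Mul(-2, Pow(N, 2))))
Function('R')(L, w) = Add(10, Mul(-1, w)) (Function('R')(L, w) = Add(Add(5, Mul(-1, w)), 5) = Add(10, Mul(-1, w)))
Add(Function('R')(-11, Function('S')(5)), Mul(-1, Function('t')(19))) = Add(Add(10, Mul(-1, Mul(2, 5))), Mul(-1, Add(3, Mul(-2, Pow(19, 2))))) = Add(Add(10, Mul(-1, 10)), Mul(-1, Add(3, Mul(-2, 361)))) = Add(Add(10, -10), Mul(-1, Add(3, -722))) = Add(0, Mul(-1, -719)) = Add(0, 719) = 719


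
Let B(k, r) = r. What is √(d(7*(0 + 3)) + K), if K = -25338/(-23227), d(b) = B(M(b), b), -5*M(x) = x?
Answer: √11917889835/23227 ≈ 4.7001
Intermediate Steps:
M(x) = -x/5
d(b) = b
K = 25338/23227 (K = -25338*(-1/23227) = 25338/23227 ≈ 1.0909)
√(d(7*(0 + 3)) + K) = √(7*(0 + 3) + 25338/23227) = √(7*3 + 25338/23227) = √(21 + 25338/23227) = √(513105/23227) = √11917889835/23227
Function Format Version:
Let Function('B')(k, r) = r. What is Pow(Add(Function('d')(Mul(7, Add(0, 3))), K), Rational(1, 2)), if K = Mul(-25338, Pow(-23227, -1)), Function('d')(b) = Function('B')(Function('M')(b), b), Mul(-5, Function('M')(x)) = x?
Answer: Mul(Rational(1, 23227), Pow(11917889835, Rational(1, 2))) ≈ 4.7001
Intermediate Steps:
Function('M')(x) = Mul(Rational(-1, 5), x)
Function('d')(b) = b
K = Rational(25338, 23227) (K = Mul(-25338, Rational(-1, 23227)) = Rational(25338, 23227) ≈ 1.0909)
Pow(Add(Function('d')(Mul(7, Add(0, 3))), K), Rational(1, 2)) = Pow(Add(Mul(7, Add(0, 3)), Rational(25338, 23227)), Rational(1, 2)) = Pow(Add(Mul(7, 3), Rational(25338, 23227)), Rational(1, 2)) = Pow(Add(21, Rational(25338, 23227)), Rational(1, 2)) = Pow(Rational(513105, 23227), Rational(1, 2)) = Mul(Rational(1, 23227), Pow(11917889835, Rational(1, 2)))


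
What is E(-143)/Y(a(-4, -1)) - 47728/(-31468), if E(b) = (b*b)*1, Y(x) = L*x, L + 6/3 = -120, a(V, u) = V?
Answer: 166695099/3839096 ≈ 43.420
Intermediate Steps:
L = -122 (L = -2 - 120 = -122)
Y(x) = -122*x
E(b) = b² (E(b) = b²*1 = b²)
E(-143)/Y(a(-4, -1)) - 47728/(-31468) = (-143)²/((-122*(-4))) - 47728/(-31468) = 20449/488 - 47728*(-1/31468) = 20449*(1/488) + 11932/7867 = 20449/488 + 11932/7867 = 166695099/3839096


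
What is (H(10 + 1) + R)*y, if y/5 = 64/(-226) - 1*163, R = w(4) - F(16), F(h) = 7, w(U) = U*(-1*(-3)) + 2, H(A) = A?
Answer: -1660590/113 ≈ -14695.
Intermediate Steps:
w(U) = 2 + 3*U (w(U) = U*3 + 2 = 3*U + 2 = 2 + 3*U)
R = 7 (R = (2 + 3*4) - 1*7 = (2 + 12) - 7 = 14 - 7 = 7)
y = -92255/113 (y = 5*(64/(-226) - 1*163) = 5*(64*(-1/226) - 163) = 5*(-32/113 - 163) = 5*(-18451/113) = -92255/113 ≈ -816.42)
(H(10 + 1) + R)*y = ((10 + 1) + 7)*(-92255/113) = (11 + 7)*(-92255/113) = 18*(-92255/113) = -1660590/113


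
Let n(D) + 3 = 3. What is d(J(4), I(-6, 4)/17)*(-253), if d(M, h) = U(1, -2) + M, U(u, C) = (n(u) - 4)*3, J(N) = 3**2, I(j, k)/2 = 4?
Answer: 759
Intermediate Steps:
I(j, k) = 8 (I(j, k) = 2*4 = 8)
J(N) = 9
n(D) = 0 (n(D) = -3 + 3 = 0)
U(u, C) = -12 (U(u, C) = (0 - 4)*3 = -4*3 = -12)
d(M, h) = -12 + M
d(J(4), I(-6, 4)/17)*(-253) = (-12 + 9)*(-253) = -3*(-253) = 759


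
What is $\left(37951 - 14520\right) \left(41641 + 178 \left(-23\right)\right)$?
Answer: $879763757$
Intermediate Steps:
$\left(37951 - 14520\right) \left(41641 + 178 \left(-23\right)\right) = 23431 \left(41641 - 4094\right) = 23431 \cdot 37547 = 879763757$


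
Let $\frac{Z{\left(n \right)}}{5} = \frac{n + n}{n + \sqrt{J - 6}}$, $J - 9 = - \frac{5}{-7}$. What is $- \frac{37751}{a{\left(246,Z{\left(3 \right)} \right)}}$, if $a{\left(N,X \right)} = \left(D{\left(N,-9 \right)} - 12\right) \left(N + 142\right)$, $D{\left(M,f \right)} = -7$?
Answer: $\frac{37751}{7372} \approx 5.1209$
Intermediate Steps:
$J = \frac{68}{7}$ ($J = 9 - \frac{5}{-7} = 9 - - \frac{5}{7} = 9 + \frac{5}{7} = \frac{68}{7} \approx 9.7143$)
$Z{\left(n \right)} = \frac{10 n}{n + \frac{\sqrt{182}}{7}}$ ($Z{\left(n \right)} = 5 \frac{n + n}{n + \sqrt{\frac{68}{7} - 6}} = 5 \frac{2 n}{n + \sqrt{\frac{26}{7}}} = 5 \frac{2 n}{n + \frac{\sqrt{182}}{7}} = \frac{10 n}{n + \frac{\sqrt{182}}{7}}$)
$a{\left(N,X \right)} = -2698 - 19 N$ ($a{\left(N,X \right)} = \left(-7 - 12\right) \left(N + 142\right) = - 19 \left(142 + N\right) = -2698 - 19 N$)
$- \frac{37751}{a{\left(246,Z{\left(3 \right)} \right)}} = - \frac{37751}{-2698 - 4674} = - \frac{37751}{-7372} = \left(-37751\right) \left(- \frac{1}{7372}\right) = \frac{37751}{7372}$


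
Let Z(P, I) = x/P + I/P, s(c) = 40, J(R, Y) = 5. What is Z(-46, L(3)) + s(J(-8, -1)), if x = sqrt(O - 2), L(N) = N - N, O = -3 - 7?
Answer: 40 - I*sqrt(3)/23 ≈ 40.0 - 0.075307*I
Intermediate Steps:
O = -10
L(N) = 0
x = 2*I*sqrt(3) (x = sqrt(-10 - 2) = sqrt(-12) = 2*I*sqrt(3) ≈ 3.4641*I)
Z(P, I) = I/P + 2*I*sqrt(3)/P (Z(P, I) = (2*I*sqrt(3))/P + I/P = 2*I*sqrt(3)/P + I/P = I/P + 2*I*sqrt(3)/P)
Z(-46, L(3)) + s(J(-8, -1)) = (0 + 2*I*sqrt(3))/(-46) + 40 = -I*sqrt(3)/23 + 40 = 40 - I*sqrt(3)/23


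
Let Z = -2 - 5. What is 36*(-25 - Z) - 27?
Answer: -675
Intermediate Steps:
Z = -7
36*(-25 - Z) - 27 = 36*(-25 - 1*(-7)) - 27 = 36*(-25 + 7) - 27 = 36*(-18) - 27 = -648 - 27 = -675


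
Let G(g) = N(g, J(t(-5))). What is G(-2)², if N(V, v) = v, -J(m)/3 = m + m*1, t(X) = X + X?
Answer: 3600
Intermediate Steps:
t(X) = 2*X
J(m) = -6*m (J(m) = -3*(m + m*1) = -3*(m + m) = -6*m)
G(g) = 60 (G(g) = -12*(-5) = -6*(-10) = 60)
G(-2)² = 60² = 3600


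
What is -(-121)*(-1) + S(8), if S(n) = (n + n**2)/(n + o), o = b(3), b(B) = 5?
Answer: -1501/13 ≈ -115.46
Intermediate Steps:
o = 5
S(n) = (n + n**2)/(5 + n) (S(n) = (n + n**2)/(n + 5) = (n + n**2)/(5 + n))
-(-121)*(-1) + S(8) = -(-121)*(-1) + 8*(1 + 8)/(5 + 8) = -121*1 + 8*9/13 = -121 + 8*(1/13)*9 = -121 + 72/13 = -1501/13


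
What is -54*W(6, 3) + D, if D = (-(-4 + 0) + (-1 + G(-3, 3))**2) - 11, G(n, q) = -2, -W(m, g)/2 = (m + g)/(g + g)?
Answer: 164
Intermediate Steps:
W(m, g) = -(g + m)/g (W(m, g) = -2*(m + g)/(g + g) = -2*(g + m)/(2*g) = -2*(g + m)*1/(2*g) = -(g + m)/g)
D = 2 (D = (-(-4 + 0) + (-1 - 2)**2) - 11 = (-1*(-4) + (-3)**2) - 11 = (4 + 9) - 11 = 13 - 11 = 2)
-54*W(6, 3) + D = -54*(-1*3 - 1*6)/3 + 2 = -18*(-3 - 6) + 2 = -18*(-9) + 2 = -54*(-3) + 2 = 162 + 2 = 164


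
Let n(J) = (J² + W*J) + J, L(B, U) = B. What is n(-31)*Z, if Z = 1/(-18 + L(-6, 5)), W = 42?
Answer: 31/2 ≈ 15.500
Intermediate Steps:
n(J) = J² + 43*J (n(J) = (J² + 42*J) + J = J² + 43*J)
Z = -1/24 (Z = 1/(-18 - 6) = 1/(-24) = -1/24 ≈ -0.041667)
n(-31)*Z = -31*(43 - 31)*(-1/24) = -31*12*(-1/24) = -372*(-1/24) = 31/2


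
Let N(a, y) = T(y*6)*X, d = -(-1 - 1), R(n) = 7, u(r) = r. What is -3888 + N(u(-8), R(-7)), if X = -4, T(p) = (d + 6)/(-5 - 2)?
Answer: -27184/7 ≈ -3883.4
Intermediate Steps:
d = 2 (d = -1*(-2) = 2)
T(p) = -8/7 (T(p) = (2 + 6)/(-5 - 2) = 8/(-7) = 8*(-⅐) = -8/7)
N(a, y) = 32/7 (N(a, y) = -8/7*(-4) = 32/7)
-3888 + N(u(-8), R(-7)) = -3888 + 32/7 = -27184/7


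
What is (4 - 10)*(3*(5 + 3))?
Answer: -144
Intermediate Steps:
(4 - 10)*(3*(5 + 3)) = -18*8 = -6*24 = -144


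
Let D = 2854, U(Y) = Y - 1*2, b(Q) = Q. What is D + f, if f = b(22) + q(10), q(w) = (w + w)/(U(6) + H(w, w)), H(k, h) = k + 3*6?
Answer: 23013/8 ≈ 2876.6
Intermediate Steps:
H(k, h) = 18 + k (H(k, h) = k + 18 = 18 + k)
U(Y) = -2 + Y (U(Y) = Y - 2 = -2 + Y)
q(w) = 2*w/(22 + w) (q(w) = (w + w)/((-2 + 6) + (18 + w)) = (2*w)/(4 + (18 + w)) = (2*w)/(22 + w) = 2*w/(22 + w))
f = 181/8 (f = 22 + 2*10/(22 + 10) = 22 + 2*10/32 = 22 + 2*10*(1/32) = 22 + 5/8 = 181/8 ≈ 22.625)
D + f = 2854 + 181/8 = 23013/8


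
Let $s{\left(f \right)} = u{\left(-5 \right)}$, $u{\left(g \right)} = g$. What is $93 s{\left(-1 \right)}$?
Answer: $-465$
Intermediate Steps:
$s{\left(f \right)} = -5$
$93 s{\left(-1 \right)} = 93 \left(-5\right) = -465$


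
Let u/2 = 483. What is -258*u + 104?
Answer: -249124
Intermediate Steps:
u = 966 (u = 2*483 = 966)
-258*u + 104 = -258*966 + 104 = -249228 + 104 = -249124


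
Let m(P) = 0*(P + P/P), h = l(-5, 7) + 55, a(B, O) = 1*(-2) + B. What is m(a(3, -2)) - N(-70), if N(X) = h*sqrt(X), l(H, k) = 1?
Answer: -56*I*sqrt(70) ≈ -468.53*I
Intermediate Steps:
a(B, O) = -2 + B
h = 56 (h = 1 + 55 = 56)
m(P) = 0 (m(P) = 0*(P + 1) = 0*(1 + P) = 0)
N(X) = 56*sqrt(X)
m(a(3, -2)) - N(-70) = 0 - 56*sqrt(-70) = 0 - 56*I*sqrt(70) = -56*I*sqrt(70)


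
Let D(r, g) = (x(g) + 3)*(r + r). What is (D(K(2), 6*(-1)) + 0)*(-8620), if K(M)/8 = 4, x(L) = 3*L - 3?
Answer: 9930240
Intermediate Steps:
x(L) = -3 + 3*L
K(M) = 32 (K(M) = 8*4 = 32)
D(r, g) = 6*g*r (D(r, g) = ((-3 + 3*g) + 3)*(r + r) = (3*g)*(2*r) = 6*g*r)
(D(K(2), 6*(-1)) + 0)*(-8620) = (6*(6*(-1))*32 + 0)*(-8620) = (6*(-6)*32 + 0)*(-8620) = (-1152 + 0)*(-8620) = -1152*(-8620) = 9930240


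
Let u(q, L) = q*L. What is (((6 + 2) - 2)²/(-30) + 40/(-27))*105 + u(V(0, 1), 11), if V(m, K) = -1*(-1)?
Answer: -2435/9 ≈ -270.56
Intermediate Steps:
V(m, K) = 1
u(q, L) = L*q
(((6 + 2) - 2)²/(-30) + 40/(-27))*105 + u(V(0, 1), 11) = (((6 + 2) - 2)²/(-30) + 40/(-27))*105 + 11*1 = ((8 - 2)²*(-1/30) + 40*(-1/27))*105 + 11 = (6²*(-1/30) - 40/27)*105 + 11 = (36*(-1/30) - 40/27)*105 + 11 = (-6/5 - 40/27)*105 + 11 = -362/135*105 + 11 = -2534/9 + 11 = -2435/9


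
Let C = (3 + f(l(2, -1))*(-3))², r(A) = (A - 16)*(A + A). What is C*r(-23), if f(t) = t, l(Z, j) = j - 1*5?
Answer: 791154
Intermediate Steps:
l(Z, j) = -5 + j (l(Z, j) = j - 5 = -5 + j)
r(A) = 2*A*(-16 + A) (r(A) = (-16 + A)*(2*A) = 2*A*(-16 + A))
C = 441 (C = (3 + (-5 - 1)*(-3))² = (3 - 6*(-3))² = (3 + 18)² = 21² = 441)
C*r(-23) = 441*(2*(-23)*(-16 - 23)) = 441*(2*(-23)*(-39)) = 441*1794 = 791154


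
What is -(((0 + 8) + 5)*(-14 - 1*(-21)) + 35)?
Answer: -126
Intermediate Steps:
-(((0 + 8) + 5)*(-14 - 1*(-21)) + 35) = -((8 + 5)*(-14 + 21) + 35) = -(13*7 + 35) = -(91 + 35) = -1*126 = -126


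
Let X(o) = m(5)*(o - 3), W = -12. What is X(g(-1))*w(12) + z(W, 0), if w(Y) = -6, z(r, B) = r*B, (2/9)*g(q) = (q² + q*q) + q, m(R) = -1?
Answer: 9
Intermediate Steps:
g(q) = 9*q² + 9*q/2 (g(q) = 9*((q² + q*q) + q)/2 = 9*((q² + q²) + q)/2 = 9*(2*q² + q)/2 = 9*(q + 2*q²)/2 = 9*q² + 9*q/2)
z(r, B) = B*r
X(o) = 3 - o (X(o) = -(o - 3) = -(-3 + o) = 3 - o)
X(g(-1))*w(12) + z(W, 0) = (3 - 9*(-1)*(1 + 2*(-1))/2)*(-6) + 0*(-12) = (3 - 9*(-1)*(1 - 2)/2)*(-6) + 0 = (3 - 9*(-1)*(-1)/2)*(-6) + 0 = (3 - 1*9/2)*(-6) + 0 = (3 - 9/2)*(-6) + 0 = -3/2*(-6) + 0 = 9 + 0 = 9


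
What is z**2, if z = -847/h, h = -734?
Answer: 717409/538756 ≈ 1.3316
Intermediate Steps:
z = 847/734 (z = -847/(-734) = -847*(-1/734) = 847/734 ≈ 1.1540)
z**2 = (847/734)**2 = 717409/538756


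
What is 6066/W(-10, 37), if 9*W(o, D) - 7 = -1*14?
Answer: -54594/7 ≈ -7799.1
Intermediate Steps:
W(o, D) = -7/9 (W(o, D) = 7/9 + (-1*14)/9 = 7/9 + (1/9)*(-14) = 7/9 - 14/9 = -7/9)
6066/W(-10, 37) = 6066/(-7/9) = 6066*(-9/7) = -54594/7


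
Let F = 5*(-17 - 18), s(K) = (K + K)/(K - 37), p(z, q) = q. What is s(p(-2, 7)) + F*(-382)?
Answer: 1002743/15 ≈ 66850.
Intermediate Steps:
s(K) = 2*K/(-37 + K) (s(K) = (2*K)/(-37 + K) = 2*K/(-37 + K))
F = -175 (F = 5*(-35) = -175)
s(p(-2, 7)) + F*(-382) = 2*7/(-37 + 7) - 175*(-382) = 2*7/(-30) + 66850 = 2*7*(-1/30) + 66850 = -7/15 + 66850 = 1002743/15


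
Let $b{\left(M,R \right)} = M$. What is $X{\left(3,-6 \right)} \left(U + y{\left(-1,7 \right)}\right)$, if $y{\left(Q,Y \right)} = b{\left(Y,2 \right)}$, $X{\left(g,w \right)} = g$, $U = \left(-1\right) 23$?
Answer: $-48$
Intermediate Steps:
$U = -23$
$y{\left(Q,Y \right)} = Y$
$X{\left(3,-6 \right)} \left(U + y{\left(-1,7 \right)}\right) = 3 \left(-23 + 7\right) = 3 \left(-16\right) = -48$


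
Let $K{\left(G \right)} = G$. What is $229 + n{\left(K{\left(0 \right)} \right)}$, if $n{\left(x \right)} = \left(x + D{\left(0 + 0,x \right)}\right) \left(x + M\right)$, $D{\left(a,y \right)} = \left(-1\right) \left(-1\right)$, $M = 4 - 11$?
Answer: $222$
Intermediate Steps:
$M = -7$ ($M = 4 - 11 = -7$)
$D{\left(a,y \right)} = 1$
$n{\left(x \right)} = \left(1 + x\right) \left(-7 + x\right)$ ($n{\left(x \right)} = \left(x + 1\right) \left(x - 7\right) = \left(1 + x\right) \left(-7 + x\right)$)
$229 + n{\left(K{\left(0 \right)} \right)} = 229 - \left(7 - 0^{2}\right) = 229 + \left(-7 + 0 + 0\right) = 229 - 7 = 222$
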